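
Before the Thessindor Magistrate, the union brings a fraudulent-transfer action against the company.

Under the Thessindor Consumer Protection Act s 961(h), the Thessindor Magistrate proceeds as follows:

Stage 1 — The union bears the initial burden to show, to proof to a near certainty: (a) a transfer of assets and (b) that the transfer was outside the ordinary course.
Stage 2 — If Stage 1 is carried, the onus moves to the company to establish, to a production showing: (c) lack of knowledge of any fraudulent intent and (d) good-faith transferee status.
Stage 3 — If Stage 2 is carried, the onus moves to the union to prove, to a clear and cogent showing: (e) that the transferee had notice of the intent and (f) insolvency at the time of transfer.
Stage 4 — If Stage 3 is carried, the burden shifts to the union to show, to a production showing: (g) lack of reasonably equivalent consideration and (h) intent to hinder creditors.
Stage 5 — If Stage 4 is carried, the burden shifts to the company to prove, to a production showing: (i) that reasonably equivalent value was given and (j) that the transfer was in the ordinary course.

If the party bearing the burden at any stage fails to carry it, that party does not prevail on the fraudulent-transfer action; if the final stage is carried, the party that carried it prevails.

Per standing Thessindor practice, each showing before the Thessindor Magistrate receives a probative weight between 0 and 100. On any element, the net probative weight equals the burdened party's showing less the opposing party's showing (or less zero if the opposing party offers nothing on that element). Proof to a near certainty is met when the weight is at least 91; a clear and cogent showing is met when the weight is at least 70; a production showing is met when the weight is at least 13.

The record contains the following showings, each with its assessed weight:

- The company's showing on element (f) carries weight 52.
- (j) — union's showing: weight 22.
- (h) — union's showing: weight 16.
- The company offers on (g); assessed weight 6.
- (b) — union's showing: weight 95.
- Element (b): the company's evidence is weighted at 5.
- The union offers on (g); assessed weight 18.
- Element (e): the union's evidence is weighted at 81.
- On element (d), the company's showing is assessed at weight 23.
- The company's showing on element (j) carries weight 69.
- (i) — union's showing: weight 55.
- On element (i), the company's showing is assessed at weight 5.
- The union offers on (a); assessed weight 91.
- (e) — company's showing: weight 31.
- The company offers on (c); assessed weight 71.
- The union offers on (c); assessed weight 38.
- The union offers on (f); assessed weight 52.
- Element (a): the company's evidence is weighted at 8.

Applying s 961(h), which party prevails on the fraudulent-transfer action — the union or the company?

company

Stage 1 — burden on union; standard: proof to a near certainty (weight is at least 91).
    (a): 91 − 8 = 83 < 91 [not met]
    (b): 95 − 5 = 90 < 91 [not met]
  Not every element is met, so the union fails to carry Stage 1.
So the company prevails.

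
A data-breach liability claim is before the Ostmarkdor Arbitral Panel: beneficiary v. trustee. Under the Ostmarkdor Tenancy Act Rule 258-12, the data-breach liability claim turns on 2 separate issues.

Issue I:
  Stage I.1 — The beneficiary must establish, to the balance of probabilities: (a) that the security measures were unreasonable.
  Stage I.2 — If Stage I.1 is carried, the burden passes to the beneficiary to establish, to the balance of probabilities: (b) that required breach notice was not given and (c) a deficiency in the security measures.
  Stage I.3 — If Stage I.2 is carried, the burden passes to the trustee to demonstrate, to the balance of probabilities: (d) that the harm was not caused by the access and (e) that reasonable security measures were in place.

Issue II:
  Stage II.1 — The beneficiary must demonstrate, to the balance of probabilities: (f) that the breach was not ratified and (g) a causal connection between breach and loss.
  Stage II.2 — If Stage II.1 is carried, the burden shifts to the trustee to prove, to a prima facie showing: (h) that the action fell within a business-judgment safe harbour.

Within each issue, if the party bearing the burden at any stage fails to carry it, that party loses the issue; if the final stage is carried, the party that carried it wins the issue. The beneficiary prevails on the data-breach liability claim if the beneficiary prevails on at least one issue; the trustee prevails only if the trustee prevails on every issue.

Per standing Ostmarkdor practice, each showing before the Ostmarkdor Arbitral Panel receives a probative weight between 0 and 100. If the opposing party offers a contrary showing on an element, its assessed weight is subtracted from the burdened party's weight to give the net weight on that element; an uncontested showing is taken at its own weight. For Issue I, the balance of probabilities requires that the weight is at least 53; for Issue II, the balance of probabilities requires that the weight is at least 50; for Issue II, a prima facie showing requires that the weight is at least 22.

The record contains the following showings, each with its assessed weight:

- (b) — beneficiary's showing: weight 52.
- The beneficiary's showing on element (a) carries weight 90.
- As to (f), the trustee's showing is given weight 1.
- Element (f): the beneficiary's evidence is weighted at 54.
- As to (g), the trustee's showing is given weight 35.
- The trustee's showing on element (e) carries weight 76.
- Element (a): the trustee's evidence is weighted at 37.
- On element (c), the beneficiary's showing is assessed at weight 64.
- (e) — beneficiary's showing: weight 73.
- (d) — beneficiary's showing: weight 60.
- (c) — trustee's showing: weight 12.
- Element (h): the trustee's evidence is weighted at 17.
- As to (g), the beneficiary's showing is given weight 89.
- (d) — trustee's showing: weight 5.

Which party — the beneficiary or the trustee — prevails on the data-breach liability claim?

beneficiary

— Issue I —
At Stage I.1 the beneficiary must meet the balance of probabilities (weight is at least 53): on (a) the weight is 90 less the opposing 37 gives net 53, which does reach 53, so (a) meets the standard.
  Stage I.1 is satisfied; the beneficiary continues to bear the burden.
At Stage I.2 the beneficiary must meet the balance of probabilities (weight is at least 53): on (b) the weight is 52, < 53, so (b) does not meet the standard; on (c) the weight is 64 less the opposing 12 gives net 52, < 53, so (c) does not meet the standard.
  Not every element is met, so the beneficiary fails to carry Stage I.2.
The analysis ends at Stage I.2; the trustee prevails on this issue.
— Issue II —
At Stage II.1 the beneficiary must meet the balance of probabilities (weight is at least 50): on (f) the weight is 54 less the opposing 1 gives net 53, which does reach 50, so (f) meets the standard; on (g) the weight is 89 less the opposing 35 gives net 54, which does reach 50, so (g) meets the standard.
  The beneficiary carries Stage II.1; the trustee now bears the burden.
At Stage II.2 the trustee must meet a prima facie showing (weight is at least 22): on (h) the weight is 17, which does not reach 22, so (h) does not meet the standard.
  Not every element is met, so the trustee fails to carry Stage II.2.
The analysis ends at Stage II.2; the beneficiary prevails on this issue.
Per-issue: Issue I → trustee; Issue II → beneficiary. The beneficiary must prevail on at least one issue; overall, the beneficiary prevails.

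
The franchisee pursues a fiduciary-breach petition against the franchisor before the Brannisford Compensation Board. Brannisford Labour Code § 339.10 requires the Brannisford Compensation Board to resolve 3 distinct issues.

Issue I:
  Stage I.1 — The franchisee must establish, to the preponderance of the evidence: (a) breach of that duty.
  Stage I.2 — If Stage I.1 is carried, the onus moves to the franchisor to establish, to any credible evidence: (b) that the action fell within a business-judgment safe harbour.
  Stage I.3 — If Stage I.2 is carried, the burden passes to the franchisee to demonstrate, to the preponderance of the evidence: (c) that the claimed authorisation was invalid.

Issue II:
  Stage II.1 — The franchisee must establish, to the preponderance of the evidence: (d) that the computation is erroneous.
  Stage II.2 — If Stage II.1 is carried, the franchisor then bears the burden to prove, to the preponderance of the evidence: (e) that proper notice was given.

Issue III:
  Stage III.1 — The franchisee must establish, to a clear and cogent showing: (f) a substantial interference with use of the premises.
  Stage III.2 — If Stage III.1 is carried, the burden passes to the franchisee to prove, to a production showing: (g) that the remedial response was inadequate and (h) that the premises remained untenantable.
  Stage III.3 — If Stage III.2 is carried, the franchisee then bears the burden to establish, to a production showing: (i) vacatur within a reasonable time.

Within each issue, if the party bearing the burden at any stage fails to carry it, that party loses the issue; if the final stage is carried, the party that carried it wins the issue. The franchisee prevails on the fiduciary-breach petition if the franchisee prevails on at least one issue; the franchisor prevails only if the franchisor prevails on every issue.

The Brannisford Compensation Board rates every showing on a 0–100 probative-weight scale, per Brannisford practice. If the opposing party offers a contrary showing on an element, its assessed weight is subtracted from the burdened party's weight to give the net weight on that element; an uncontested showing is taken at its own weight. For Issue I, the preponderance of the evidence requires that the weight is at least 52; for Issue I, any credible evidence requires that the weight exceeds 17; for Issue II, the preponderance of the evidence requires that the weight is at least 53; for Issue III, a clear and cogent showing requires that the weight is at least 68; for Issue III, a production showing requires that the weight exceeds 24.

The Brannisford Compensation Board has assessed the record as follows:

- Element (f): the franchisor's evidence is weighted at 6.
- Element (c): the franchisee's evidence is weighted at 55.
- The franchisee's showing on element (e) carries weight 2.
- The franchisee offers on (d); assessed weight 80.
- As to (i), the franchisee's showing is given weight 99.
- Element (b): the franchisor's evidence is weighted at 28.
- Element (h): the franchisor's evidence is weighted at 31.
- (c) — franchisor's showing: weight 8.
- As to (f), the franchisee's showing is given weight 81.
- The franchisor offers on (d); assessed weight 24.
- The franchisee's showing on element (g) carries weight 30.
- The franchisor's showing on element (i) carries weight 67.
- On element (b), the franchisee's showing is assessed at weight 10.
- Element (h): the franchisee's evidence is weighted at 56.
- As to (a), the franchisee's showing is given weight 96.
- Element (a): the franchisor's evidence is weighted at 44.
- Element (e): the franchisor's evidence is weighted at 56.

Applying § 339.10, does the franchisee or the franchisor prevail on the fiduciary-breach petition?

— Issue I —
Stage I.1 (franchisee, the preponderance of the evidence, weight is at least 52): (a) net 96−44=52 ≥ 52 — meets.
  The franchisee carries Stage I.1; the franchisor now bears the burden.
Stage I.2 (franchisor, any credible evidence, weight exceeds 17): (b) net 28−10=18 > 17 — meets.
  Stage I.2 carried; the burden shifts to the franchisee.
Stage I.3 (franchisee, the preponderance of the evidence, weight is at least 52): (c) net 55−8=47 < 52 — fails.
  Not every element is met, so the franchisee fails to carry Stage I.3.
So the franchisor prevails on this issue.
— Issue II —
Stage II.1 — burden on franchisee; standard: the preponderance of the evidence (weight is at least 53).
    (d): 80 − 24 = 56 ≥ 53 [met]
  Stage II.1 is satisfied; the onus moves to the franchisor.
Stage II.2 — burden on franchisor; standard: the preponderance of the evidence (weight is at least 53).
    (e): 56 − 2 = 54 ≥ 53 [met]
  The franchisor carries the last stage.
All stages carried — the franchisor prevails on this issue.
— Issue III —
At Stage III.1 the franchisee must meet a clear and cogent showing (weight is at least 68): on (f) the weight is 81 less the opposing 6 gives net 75, ≥ 68, so (f) meets the standard.
  Stage III.1 carried; the burden remains with the franchisee.
At Stage III.2 the franchisee must meet a production showing (weight exceeds 24): on (g) the weight is 30, > 24, so (g) meets the standard; on (h) the weight is 56 less the opposing 31 gives net 25, > 24, so (h) meets the standard.
  All elements met. The franchisee retains the burden for Stage III.3.
At Stage III.3 the franchisee must meet a production showing (weight exceeds 24): on (i) the weight is 99 less the opposing 67 gives net 32, > 24, so (i) meets the standard.
  Stage III.3 carried; the final stage is satisfied.
With every stage satisfied, the franchisee prevails on this issue.
Per-issue: Issue I → franchisor; Issue II → franchisor; Issue III → franchisee. The franchisee must prevail on at least one issue; overall, the franchisee prevails.

franchisee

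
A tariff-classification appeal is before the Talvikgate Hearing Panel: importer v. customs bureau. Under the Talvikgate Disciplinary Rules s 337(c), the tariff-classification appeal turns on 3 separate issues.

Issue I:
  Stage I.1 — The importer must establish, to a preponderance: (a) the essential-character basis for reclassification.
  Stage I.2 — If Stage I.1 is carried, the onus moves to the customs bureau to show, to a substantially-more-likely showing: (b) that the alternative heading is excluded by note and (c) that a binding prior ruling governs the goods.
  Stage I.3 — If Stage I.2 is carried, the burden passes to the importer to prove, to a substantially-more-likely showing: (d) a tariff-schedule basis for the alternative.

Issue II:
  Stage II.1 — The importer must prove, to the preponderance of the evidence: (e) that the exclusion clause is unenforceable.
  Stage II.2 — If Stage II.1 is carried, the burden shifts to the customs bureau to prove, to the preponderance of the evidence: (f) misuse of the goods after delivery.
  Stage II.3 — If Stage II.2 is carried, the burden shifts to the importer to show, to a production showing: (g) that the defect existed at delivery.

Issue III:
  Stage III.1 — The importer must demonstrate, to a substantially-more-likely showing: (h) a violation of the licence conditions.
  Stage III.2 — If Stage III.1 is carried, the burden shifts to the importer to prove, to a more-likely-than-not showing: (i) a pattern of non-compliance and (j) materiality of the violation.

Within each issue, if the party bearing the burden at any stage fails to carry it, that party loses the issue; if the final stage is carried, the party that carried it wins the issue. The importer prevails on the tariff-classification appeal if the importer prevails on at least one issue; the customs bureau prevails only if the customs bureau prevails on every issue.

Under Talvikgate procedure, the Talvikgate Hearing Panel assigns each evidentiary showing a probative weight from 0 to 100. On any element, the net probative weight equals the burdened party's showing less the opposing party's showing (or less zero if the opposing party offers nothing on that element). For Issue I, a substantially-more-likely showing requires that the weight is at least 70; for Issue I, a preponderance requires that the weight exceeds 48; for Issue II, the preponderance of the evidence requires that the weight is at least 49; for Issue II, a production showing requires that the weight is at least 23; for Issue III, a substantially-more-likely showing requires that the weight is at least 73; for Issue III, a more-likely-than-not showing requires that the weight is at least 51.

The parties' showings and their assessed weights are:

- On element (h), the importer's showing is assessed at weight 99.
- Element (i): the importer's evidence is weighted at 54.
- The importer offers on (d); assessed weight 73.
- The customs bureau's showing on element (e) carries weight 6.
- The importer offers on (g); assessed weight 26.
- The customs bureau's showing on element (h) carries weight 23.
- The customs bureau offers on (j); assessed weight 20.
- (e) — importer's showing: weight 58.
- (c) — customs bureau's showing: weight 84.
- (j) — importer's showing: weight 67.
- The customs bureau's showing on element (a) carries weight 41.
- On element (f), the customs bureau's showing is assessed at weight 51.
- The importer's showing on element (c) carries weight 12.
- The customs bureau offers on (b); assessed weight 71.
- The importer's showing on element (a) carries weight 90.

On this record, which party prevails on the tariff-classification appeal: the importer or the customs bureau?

— Issue I —
At Stage I.1 the importer must meet a preponderance (weight exceeds 48): on (a) the weight is 90 less the opposing 41 gives net 49, > 48, so (a) meets the standard.
  The importer carries Stage I.1; the customs bureau now bears the burden.
At Stage I.2 the customs bureau must meet a substantially-more-likely showing (weight is at least 70): on (b) the weight is 71, which does reach 70, so (b) meets the standard; on (c) the weight is 84 less the opposing 12 gives net 72, ≥ 70, so (c) meets the standard.
  All elements met. The burden passes to the importer.
At Stage I.3 the importer must meet a substantially-more-likely showing (weight is at least 70): on (d) the weight is 73, ≥ 70, so (d) meets the standard.
  All elements met at the final stage.
All stages carried — the importer prevails on this issue.
— Issue II —
Stage II.1 (importer, the preponderance of the evidence, weight is at least 49): (e) net 58−6=52 ≥ 49 — meets.
  The importer carries Stage II.1; the customs bureau now bears the burden.
Stage II.2 (customs bureau, the preponderance of the evidence, weight is at least 49): (f) 51 ≥ 49 — meets.
  All elements met. The burden passes to the importer.
Stage II.3 (importer, a production showing, weight is at least 23): (g) 26 ≥ 23 — meets.
  All elements met at the final stage.
Every stage carried; the importer prevails on this issue.
— Issue III —
Stage III.1 (importer, a substantially-more-likely showing, weight is at least 73): (h) net 99−23=76 ≥ 73 — meets.
  Stage III.1 is satisfied; the importer continues to bear the burden.
Stage III.2 (importer, a more-likely-than-not showing, weight is at least 51): (i) 54 ≥ 51 — meets; (j) net 67−20=47 < 51 — fails.
  The importer does not carry Stage III.2.
So the customs bureau prevails on this issue.
Per-issue: Issue I → importer; Issue II → importer; Issue III → customs bureau. The importer must prevail on at least one issue; overall, the importer prevails.

importer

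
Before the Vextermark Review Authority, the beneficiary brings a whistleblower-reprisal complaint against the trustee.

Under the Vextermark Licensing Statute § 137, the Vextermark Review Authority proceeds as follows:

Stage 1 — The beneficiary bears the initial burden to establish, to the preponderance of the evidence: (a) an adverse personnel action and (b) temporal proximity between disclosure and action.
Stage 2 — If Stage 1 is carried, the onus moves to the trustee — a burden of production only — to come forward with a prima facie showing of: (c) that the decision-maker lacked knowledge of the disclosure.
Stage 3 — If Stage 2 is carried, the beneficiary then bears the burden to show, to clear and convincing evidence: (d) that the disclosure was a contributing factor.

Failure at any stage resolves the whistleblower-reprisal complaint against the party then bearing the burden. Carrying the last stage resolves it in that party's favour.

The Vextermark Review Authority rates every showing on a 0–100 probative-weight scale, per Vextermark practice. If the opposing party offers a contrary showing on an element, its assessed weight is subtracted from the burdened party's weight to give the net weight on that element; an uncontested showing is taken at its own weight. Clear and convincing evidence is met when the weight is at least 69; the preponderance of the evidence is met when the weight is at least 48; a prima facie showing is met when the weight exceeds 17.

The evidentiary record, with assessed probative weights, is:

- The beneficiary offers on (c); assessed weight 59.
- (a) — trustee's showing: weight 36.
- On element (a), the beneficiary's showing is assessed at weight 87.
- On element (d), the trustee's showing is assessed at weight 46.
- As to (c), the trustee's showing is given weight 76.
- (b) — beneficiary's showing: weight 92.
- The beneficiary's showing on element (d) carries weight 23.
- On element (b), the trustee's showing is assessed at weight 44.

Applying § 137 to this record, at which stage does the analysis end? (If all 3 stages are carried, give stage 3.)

Stage 1 (beneficiary, the preponderance of the evidence, weight is at least 48): (a) net 87−36=51 ≥ 48 — meets; (b) net 92−44=48 ≥ 48 — meets.
  Stage 1 carried; the burden shifts to the trustee.
Stage 2 (trustee, a prima facie showing, weight exceeds 17): (c) net 76−59=17 ≤ 17 — fails.
  Not every element is met, so the trustee fails to carry Stage 2.
The beneficiary prevails.

stage 2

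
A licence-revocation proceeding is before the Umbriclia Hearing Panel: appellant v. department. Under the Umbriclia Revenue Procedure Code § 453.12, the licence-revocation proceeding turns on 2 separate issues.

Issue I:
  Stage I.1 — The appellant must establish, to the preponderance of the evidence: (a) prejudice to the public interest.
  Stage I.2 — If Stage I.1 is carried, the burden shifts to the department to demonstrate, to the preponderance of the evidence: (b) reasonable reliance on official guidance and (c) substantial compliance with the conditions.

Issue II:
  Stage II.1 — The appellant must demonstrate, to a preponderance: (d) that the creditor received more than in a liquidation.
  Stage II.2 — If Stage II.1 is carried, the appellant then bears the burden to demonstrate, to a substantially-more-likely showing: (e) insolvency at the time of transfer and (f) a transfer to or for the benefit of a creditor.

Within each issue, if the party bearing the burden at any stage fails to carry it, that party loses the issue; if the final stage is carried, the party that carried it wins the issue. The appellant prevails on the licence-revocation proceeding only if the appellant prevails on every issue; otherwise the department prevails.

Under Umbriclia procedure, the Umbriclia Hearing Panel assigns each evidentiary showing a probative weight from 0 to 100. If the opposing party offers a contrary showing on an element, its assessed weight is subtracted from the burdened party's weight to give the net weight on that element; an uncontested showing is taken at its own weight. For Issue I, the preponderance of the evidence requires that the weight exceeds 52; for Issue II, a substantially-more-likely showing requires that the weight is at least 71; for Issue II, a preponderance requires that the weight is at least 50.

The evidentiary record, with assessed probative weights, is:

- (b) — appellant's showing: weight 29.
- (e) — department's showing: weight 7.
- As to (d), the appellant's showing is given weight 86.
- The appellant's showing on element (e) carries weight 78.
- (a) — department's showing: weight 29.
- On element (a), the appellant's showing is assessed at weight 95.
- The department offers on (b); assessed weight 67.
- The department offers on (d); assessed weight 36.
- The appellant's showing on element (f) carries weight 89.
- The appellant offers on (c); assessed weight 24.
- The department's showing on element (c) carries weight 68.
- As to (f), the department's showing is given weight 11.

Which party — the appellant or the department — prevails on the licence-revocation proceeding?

appellant

— Issue I —
At Stage I.1 the appellant must meet the preponderance of the evidence (weight exceeds 52): on (a) the weight is 95 less the opposing 29 gives net 66, > 52, so (a) meets the standard.
  All elements met. The burden passes to the department.
At Stage I.2 the department must meet the preponderance of the evidence (weight exceeds 52): on (b) the weight is 67 less the opposing 29 gives net 38, which does not exceed 52, so (b) does not meet the standard; on (c) the weight is 68 less the opposing 24 gives net 44, which does not exceed 52, so (c) does not meet the standard.
  The department does not carry Stage I.2.
So the appellant prevails on this issue.
— Issue II —
Stage II.1 (appellant, a preponderance, weight is at least 50): (d) net 86−36=50 ≥ 50 — meets.
  Stage II.1 carried; the burden remains with the appellant.
Stage II.2 (appellant, a substantially-more-likely showing, weight is at least 71): (e) net 78−7=71 ≥ 71 — meets; (f) net 89−11=78 ≥ 71 — meets.
  The appellant carries the last stage.
Every stage carried; the appellant prevails on this issue.
Per-issue: Issue I → appellant; Issue II → appellant. The appellant must prevail on every issue; overall, the appellant prevails.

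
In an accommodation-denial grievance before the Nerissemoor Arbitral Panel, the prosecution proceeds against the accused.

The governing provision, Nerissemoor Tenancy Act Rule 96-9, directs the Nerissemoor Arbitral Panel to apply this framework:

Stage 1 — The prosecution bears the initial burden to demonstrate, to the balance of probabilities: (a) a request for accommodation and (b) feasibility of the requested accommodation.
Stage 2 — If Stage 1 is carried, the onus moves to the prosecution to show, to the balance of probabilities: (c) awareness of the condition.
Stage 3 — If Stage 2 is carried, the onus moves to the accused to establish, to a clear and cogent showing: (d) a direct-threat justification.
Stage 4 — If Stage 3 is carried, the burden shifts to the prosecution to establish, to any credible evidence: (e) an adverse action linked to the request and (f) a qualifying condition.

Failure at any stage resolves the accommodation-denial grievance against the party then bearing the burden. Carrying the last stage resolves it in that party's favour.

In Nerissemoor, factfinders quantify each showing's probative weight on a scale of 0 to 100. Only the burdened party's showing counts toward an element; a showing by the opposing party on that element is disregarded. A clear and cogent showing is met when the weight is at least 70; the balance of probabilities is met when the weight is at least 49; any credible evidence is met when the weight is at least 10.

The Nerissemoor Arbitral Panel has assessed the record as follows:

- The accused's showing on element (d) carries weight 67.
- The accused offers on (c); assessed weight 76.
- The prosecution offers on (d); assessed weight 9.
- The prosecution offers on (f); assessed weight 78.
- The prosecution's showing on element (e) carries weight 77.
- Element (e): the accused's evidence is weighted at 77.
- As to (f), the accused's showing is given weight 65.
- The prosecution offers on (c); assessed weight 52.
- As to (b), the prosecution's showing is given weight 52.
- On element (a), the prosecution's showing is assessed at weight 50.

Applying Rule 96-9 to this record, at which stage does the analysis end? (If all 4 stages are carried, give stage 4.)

Stage 1 (prosecution, the balance of probabilities, weight is at least 49): (a) 50 ≥ 49 — meets; (b) 52 ≥ 49 — meets.
  All elements met. The prosecution retains the burden for Stage 2.
Stage 2 (prosecution, the balance of probabilities, weight is at least 49): (c) 52 (accused's 76 disregarded) ≥ 49 — meets.
  The prosecution carries Stage 2; the accused now bears the burden.
Stage 3 (accused, a clear and cogent showing, weight is at least 70): (d) 67 (prosecution's 9 disregarded) < 70 — fails.
  Not every element is met, so the accused fails to carry Stage 3.
The analysis ends at Stage 3; the prosecution prevails.

stage 3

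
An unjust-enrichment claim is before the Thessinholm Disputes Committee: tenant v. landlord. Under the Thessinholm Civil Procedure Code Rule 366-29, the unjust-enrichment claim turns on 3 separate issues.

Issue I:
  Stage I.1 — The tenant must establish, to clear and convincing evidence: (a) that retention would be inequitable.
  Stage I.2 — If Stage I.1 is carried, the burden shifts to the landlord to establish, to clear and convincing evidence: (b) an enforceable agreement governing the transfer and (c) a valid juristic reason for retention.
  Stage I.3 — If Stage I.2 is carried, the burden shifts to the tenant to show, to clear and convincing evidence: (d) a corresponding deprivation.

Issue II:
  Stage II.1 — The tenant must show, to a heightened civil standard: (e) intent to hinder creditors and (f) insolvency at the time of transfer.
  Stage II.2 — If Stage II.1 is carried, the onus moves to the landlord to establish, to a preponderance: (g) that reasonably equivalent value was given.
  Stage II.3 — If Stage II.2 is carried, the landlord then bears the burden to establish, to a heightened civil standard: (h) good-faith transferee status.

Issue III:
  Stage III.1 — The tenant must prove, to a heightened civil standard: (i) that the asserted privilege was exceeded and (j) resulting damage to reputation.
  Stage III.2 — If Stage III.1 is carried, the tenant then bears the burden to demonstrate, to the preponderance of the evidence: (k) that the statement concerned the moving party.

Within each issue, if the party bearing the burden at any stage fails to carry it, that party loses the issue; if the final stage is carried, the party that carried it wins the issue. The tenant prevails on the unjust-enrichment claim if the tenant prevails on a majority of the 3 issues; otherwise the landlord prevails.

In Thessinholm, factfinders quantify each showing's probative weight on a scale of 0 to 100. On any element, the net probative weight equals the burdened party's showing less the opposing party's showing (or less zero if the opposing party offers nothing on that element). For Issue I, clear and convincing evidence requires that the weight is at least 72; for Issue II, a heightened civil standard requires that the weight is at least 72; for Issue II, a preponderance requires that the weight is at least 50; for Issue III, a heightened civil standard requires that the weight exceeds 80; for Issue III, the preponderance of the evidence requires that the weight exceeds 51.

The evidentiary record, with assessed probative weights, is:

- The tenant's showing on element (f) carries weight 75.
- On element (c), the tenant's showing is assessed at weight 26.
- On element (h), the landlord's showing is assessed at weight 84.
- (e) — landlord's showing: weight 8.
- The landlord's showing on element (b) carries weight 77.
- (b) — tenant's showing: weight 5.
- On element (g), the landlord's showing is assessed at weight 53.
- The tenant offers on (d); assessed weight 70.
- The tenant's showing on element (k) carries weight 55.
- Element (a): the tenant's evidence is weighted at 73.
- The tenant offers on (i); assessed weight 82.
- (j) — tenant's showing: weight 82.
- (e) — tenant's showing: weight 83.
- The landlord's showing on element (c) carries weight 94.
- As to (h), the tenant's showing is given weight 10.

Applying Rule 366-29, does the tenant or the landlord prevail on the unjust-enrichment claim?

tenant

— Issue I —
Stage I.1 (tenant, clear and convincing evidence, weight is at least 72): (a) 73 ≥ 72 — meets.
  The tenant carries Stage I.1; the landlord now bears the burden.
Stage I.2 (landlord, clear and convincing evidence, weight is at least 72): (b) net 77−5=72 ≥ 72 — meets; (c) net 94−26=68 < 72 — fails.
  Stage I.2 not carried; the landlord fails its burden.
The analysis ends at Stage I.2; the tenant prevails on this issue.
— Issue II —
Stage II.1 (tenant, a heightened civil standard, weight is at least 72): (e) net 83−8=75 ≥ 72 — meets; (f) 75 ≥ 72 — meets.
  Stage II.1 is satisfied; the onus moves to the landlord.
Stage II.2 (landlord, a preponderance, weight is at least 50): (g) 53 ≥ 50 — meets.
  All elements met. The landlord retains the burden for Stage II.3.
Stage II.3 (landlord, a heightened civil standard, weight is at least 72): (h) net 84−10=74 ≥ 72 — meets.
  Stage II.3 carried; the final stage is satisfied.
All stages carried — the landlord prevails on this issue.
— Issue III —
At Stage III.1 the tenant must meet a heightened civil standard (weight exceeds 80): on (i) the weight is 82, > 80, so (i) meets the standard; on (j) the weight is 82, which does exceed 80, so (j) meets the standard.
  Stage III.1 carried; the burden remains with the tenant.
At Stage III.2 the tenant must meet the preponderance of the evidence (weight exceeds 51): on (k) the weight is 55, which does exceed 51, so (k) meets the standard.
  All elements met at the final stage.
All stages carried — the tenant prevails on this issue.
Per-issue: Issue I → tenant; Issue II → landlord; Issue III → tenant. The tenant must prevail on a majority of issues; overall, the tenant prevails.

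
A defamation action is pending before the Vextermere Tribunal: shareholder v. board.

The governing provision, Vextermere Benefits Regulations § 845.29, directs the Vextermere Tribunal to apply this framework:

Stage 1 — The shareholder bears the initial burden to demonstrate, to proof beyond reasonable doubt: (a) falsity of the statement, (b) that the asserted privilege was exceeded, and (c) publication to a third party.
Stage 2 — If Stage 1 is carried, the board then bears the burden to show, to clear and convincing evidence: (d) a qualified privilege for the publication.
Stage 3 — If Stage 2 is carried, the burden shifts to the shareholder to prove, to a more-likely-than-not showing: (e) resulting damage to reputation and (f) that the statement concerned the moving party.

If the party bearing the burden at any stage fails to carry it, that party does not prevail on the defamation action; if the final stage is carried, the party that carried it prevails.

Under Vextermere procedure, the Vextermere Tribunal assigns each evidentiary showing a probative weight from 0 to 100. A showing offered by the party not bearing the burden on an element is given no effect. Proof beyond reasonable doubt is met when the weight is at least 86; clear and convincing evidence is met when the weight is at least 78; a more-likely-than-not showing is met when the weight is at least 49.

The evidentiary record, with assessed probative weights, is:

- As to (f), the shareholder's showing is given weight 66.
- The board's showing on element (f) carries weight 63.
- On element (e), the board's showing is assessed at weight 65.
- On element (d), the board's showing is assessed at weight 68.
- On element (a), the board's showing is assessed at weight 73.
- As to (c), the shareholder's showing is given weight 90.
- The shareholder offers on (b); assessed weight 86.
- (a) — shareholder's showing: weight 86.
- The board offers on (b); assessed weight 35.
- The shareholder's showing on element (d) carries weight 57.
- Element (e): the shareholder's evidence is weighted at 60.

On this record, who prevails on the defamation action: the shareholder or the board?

shareholder

Stage 1 (shareholder, proof beyond reasonable doubt, weight is at least 86): (a) 86 (board's 73 disregarded) ≥ 86 — meets; (b) 86 (board's 35 disregarded) ≥ 86 — meets; (c) 90 ≥ 86 — meets.
  The shareholder carries Stage 1; the board now bears the burden.
Stage 2 (board, clear and convincing evidence, weight is at least 78): (d) 68 (shareholder's 57 disregarded) < 78 — fails.
  Stage 2 not carried; the board fails its burden.
The analysis ends at Stage 2; the shareholder prevails.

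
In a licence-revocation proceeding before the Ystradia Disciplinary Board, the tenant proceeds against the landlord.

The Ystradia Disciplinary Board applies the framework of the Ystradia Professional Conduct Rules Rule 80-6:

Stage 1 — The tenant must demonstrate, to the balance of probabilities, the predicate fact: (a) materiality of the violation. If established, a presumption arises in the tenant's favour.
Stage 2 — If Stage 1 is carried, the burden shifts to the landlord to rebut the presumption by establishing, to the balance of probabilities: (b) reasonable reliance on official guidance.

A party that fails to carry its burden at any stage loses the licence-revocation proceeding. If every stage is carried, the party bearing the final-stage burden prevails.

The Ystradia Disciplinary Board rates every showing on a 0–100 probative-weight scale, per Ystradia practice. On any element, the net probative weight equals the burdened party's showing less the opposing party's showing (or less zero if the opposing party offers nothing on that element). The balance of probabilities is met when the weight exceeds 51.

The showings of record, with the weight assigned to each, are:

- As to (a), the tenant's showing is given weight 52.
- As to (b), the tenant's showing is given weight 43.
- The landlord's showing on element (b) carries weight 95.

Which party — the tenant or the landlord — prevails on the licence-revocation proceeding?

landlord

At Stage 1 the tenant must meet the balance of probabilities (weight exceeds 51): on (a) the weight is 52, > 51, so (a) meets the standard.
  Stage 1 carried; the burden shifts to the landlord.
At Stage 2 the landlord must meet the balance of probabilities (weight exceeds 51): on (b) the weight is 95 less the opposing 43 gives net 52, which does exceed 51, so (b) meets the standard.
  All elements met at the final stage.
All stages carried — the landlord prevails.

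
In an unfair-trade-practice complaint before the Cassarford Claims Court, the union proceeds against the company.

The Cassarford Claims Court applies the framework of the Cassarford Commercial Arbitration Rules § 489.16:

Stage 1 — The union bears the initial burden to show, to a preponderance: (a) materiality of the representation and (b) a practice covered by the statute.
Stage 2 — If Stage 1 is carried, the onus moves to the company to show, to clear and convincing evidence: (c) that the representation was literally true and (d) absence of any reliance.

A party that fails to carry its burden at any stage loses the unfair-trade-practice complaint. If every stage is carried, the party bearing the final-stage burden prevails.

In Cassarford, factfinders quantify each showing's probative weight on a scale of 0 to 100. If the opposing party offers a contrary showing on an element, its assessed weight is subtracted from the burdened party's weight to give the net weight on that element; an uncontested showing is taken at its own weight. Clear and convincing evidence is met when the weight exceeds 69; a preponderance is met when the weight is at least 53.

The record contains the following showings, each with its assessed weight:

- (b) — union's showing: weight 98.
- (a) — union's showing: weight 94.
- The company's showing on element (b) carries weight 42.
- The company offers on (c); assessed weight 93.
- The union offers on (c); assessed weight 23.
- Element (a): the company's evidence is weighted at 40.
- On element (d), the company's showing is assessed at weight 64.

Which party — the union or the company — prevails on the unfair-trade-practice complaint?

union

Stage 1 — burden on union; standard: a preponderance (weight is at least 53).
    (a): 94 − 40 = 54 ≥ 53 [met]
    (b): 98 − 42 = 56 ≥ 53 [met]
  Stage 1 carried; the burden shifts to the company.
Stage 2 — burden on company; standard: clear and convincing evidence (weight exceeds 69).
    (c): 93 − 23 = 70 > 69 [met]
    (d): 64 ≤ 69 [not met]
  Not every element is met, so the company fails to carry Stage 2.
So the union prevails.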